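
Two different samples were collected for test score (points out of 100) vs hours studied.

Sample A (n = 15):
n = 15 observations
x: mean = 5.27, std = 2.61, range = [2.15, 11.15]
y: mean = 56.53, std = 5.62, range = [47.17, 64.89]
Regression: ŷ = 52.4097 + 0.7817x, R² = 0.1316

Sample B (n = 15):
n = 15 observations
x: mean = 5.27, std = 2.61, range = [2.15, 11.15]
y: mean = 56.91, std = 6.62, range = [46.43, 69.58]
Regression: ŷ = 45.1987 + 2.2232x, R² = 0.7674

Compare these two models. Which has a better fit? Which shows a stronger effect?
Model B has the better fit (R² = 0.7674 vs 0.1316). Model B shows the stronger effect (|β₁| = 2.2232 vs 0.7817).

Model Comparison:

Fit — compare R²:
- Model A: R² = 0.1316 → 13.16% of variance in test score explained
- Model B: R² = 0.7674 → 76.74% of variance in test score explained
- 0.7674 > 0.1316 → Model B has the better fit

Strength of effect — compare |β₁|:
- Model A: β₁ = 0.7817 → predicted test score rises 0.7817 points per additional hour of study time
- Model B: β₁ = 2.2232 → predicted test score rises 2.2232 points per additional hour of study time
- |0.7817| < |2.2232| → Model B shows the stronger marginal effect

Notes:
- A better fit (higher R²) doesn't necessarily mean a more important relationship.
- A steeper slope doesn't make a better model if the scatter around the line is large.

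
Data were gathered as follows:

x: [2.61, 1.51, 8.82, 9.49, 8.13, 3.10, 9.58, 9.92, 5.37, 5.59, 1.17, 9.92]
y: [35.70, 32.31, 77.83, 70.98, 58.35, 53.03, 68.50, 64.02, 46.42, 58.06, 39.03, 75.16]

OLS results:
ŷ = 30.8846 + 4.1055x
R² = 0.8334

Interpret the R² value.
About 83.34% of the variability in y is accounted for by the regression on x (R² = 0.8334) — a strong linear fit.

R² (coefficient of determination) measures the proportion of variance in y explained by the regression model.

Here R² = 0.8334:
- Explained: 83.34% of the variation in y
- Unexplained (residual): 100% − 83.34% = 16.66%
- Rule of thumb (below 0.3 weak; 0.3 to below 0.7 moderate; 0.7 and above strong) → strong

Note: R² never decreases when predictors are added, so it should not be used alone to compare models of different size.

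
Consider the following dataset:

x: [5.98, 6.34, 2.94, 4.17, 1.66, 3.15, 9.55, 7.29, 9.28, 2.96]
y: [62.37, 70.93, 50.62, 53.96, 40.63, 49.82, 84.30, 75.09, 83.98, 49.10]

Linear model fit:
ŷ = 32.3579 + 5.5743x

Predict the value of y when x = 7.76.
ŷ = 75.6145

Plug x = 7.76 into the fitted line:

ŷ = 32.3579 + 5.5743 × 7.76
ŷ = 32.3579 + 43.2566
ŷ = 75.6145

This is a point prediction; actual observations scatter around it by roughly the residual standard deviation.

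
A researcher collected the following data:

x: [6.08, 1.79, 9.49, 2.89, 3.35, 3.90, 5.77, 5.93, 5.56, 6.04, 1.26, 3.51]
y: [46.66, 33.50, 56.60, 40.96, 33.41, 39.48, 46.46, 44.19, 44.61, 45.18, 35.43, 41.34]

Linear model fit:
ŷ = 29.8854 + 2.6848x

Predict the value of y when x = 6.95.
ŷ = 48.5448

To predict y for x = 6.95, substitute into the regression equation:

ŷ = 29.8854 + 2.6848 × 6.95
ŷ = 29.8854 + 18.6594
ŷ = 48.5448

This is a point prediction; actual observations scatter around it by roughly the residual standard deviation.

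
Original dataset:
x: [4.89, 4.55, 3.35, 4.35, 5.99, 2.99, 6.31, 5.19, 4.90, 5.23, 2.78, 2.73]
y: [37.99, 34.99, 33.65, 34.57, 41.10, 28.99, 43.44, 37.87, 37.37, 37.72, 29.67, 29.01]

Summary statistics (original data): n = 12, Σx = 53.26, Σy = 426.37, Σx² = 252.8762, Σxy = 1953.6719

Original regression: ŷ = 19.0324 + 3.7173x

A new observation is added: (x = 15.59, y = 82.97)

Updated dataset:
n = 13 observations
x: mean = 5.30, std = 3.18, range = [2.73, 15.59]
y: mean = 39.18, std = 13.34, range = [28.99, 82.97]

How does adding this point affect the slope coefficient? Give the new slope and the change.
New slope β₁ = 4.1866 versus 3.7173 before: a change of +0.4693 (+12.6%).

The new point has HIGH LEVERAGE: x = 15.59 is far from the original mean x̄ = 53.26/12 ≈ 4.44 (original range [2.73, 6.31]).

Step 1: Update the sums with the new point (n goes from 12 to 13)
Σx  = 53.26 + 15.59 = 68.85
Σy  = 426.37 + 82.97 = 509.34
Σx² = 252.8762 + 15.59² = 252.8762 + 243.0481 = 495.9243
Σxy = 1953.6719 + 15.59×82.97 = 1953.6719 + 1293.5023 = 3247.1742

Step 2: Recompute the slope with b₁ = (nΣxy − ΣxΣy) / (nΣx² − (Σx)²)
Numerator   = 13×3247.1742 − 68.85×509.34 = 42213.2646 − 35068.0590 = 7145.2056
Denominator = 13×495.9243 − 68.85² = 6447.0159 − 4740.3225 = 1706.6934
b₁(new) = 7145.2056 / 1706.6934 = 4.1866

(Same formula on the original sums: (12×1953.6719 − 53.26×426.37) / (12×252.8762 − 53.26²) = 735.5966 / 197.8868 = 3.7173, matching the given fit.)

Step 3: Change in slope
Δβ₁ = 4.1866 − 3.7173 = +0.4693
Relative change = +0.4693 / 3.7173 × 100% = +12.6%
→ the slope increases when the point is added.

A high-leverage point only changes the slope if it is off the original line; here y = 82.97 is above the original trend, so the slope increases.
In practice: refit with and without it and report both if conclusions differ.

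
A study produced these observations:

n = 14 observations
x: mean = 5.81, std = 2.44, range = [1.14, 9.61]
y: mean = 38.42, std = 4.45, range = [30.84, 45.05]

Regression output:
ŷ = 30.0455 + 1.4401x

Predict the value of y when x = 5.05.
ŷ = 37.3180

To predict y for x = 5.05, substitute into the regression equation:

ŷ = 30.0455 + 1.4401 × 5.05
ŷ = 30.0455 + 7.2725
ŷ = 37.3180

This is the fitted mean response at that x — an individual observation would come with a wider prediction interval.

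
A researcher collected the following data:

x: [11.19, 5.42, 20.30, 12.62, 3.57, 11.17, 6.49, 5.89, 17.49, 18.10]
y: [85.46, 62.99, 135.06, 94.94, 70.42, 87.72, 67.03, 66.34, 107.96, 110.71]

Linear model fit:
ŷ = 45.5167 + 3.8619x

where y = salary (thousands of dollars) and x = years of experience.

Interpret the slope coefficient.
An increase of one year in experience is associated with a 3.8619 thousand dollars increase in predicted salary.

The slope β₁ = 3.8619 gives the rate at which the fitted salary changes with experience.

Interpretation:
- Experience up by 1 year → predicted salary increases by 3.8619 thousand dollars
- The effect is assumed constant over the observed range of x (linearity)
- The slope describes association in these data, not necessarily a causal effect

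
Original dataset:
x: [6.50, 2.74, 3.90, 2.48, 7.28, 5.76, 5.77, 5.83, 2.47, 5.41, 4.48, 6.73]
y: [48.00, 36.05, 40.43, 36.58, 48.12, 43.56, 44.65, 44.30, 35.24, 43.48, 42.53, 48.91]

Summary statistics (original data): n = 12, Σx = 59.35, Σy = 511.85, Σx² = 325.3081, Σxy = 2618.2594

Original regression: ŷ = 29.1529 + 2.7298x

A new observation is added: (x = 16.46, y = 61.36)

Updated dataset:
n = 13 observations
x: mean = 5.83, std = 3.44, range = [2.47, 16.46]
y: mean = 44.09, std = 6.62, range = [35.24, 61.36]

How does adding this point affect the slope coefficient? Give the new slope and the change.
New slope β₁ = 1.8524 versus 2.7298 before: a change of -0.8774 (-32.1%).

x = 16.46 lies well outside the original x-range [2.47, 7.28] (x̄ ≈ 4.95), so this observation has high leverage and can move the slope substantially.

Step 1: Update the sums with the new point (n goes from 12 to 13)
Σx  = 59.35 + 16.46 = 75.81
Σy  = 511.85 + 61.36 = 573.21
Σx² = 325.3081 + 16.46² = 325.3081 + 270.9316 = 596.2397
Σxy = 2618.2594 + 16.46×61.36 = 2618.2594 + 1009.9856 = 3628.2450

Step 2: Recompute the slope with b₁ = (nΣxy − ΣxΣy) / (nΣx² − (Σx)²)
Numerator   = 13×3628.2450 − 75.81×573.21 = 47167.1850 − 43455.0501 = 3712.1349
Denominator = 13×596.2397 − 75.81² = 7751.1161 − 5747.1561 = 2003.9600
b₁(new) = 3712.1349 / 2003.9600 = 1.8524

(Same formula on the original sums: (12×2618.2594 − 59.35×511.85) / (12×325.3081 − 59.35²) = 1040.8153 / 381.2747 = 2.7298, matching the given fit.)

Step 3: Change in slope
Δβ₁ = 1.8524 − 2.7298 = -0.8774
Relative change = -0.8774 / 2.7298 × 100% = -32.1%
→ the slope decreases when the point is added.

A high-leverage point only changes the slope if it is off the original line; here y = 61.36 is below the original trend, so the slope decreases.
In practice: check such a point for data-entry or measurement error; examine leverage (hᵢ) and Cook's distance rather than deleting it automatically.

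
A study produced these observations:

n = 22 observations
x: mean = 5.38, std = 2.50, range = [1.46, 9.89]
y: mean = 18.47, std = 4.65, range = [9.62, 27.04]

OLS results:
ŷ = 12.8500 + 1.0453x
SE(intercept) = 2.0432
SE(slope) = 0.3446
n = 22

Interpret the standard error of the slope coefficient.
SE(slope) = 0.3446 measures the uncertainty in the estimated slope. The coefficient is estimated with moderate precision (SE/|β̂₁| = 33.0%).

SE(β̂₁) = 0.3446 says: if we drew many samples of n = 22 from the same population and refit each time, the fitted slopes would scatter with a standard deviation of roughly 0.3446 around the true β₁.

Relative precision:
- SE / |β̂₁| = 0.3446 / 1.0453 = 33.0%
- Rule of thumb (under 20%: precise; 20% to under 50%: moderately precise; 50% or more: imprecise) → moderately precise

Link to interval estimation: a confidence interval for β₁ is β̂₁ ± t* × 0.3446, so SE sets the half-width per unit of t*.

What drives SE(β̂₁): wider spread of x values → smaller SE.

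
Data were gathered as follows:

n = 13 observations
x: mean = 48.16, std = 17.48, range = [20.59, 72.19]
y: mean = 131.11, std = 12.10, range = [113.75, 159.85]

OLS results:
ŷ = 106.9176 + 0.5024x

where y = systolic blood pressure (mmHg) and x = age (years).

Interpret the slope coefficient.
For each additional year of age, predicted blood pressure increases by approximately 0.5024 mmHg.

The slope coefficient β₁ = 0.5024 represents the marginal effect of age on blood pressure.

Interpretation:
- Age up by 1 year → predicted blood pressure increases by 0.5024 mmHg
- This is a linear approximation: the same per-unit change is assumed across the whole observed x range
- The sign (+) gives the direction; the magnitude 0.5024 gives the size of the effect per year

The intercept β₀ = 106.9176 is the predicted blood pressure when age = 0; since the smallest observed x is 20.59, this is an extrapolation and mainly anchors the line.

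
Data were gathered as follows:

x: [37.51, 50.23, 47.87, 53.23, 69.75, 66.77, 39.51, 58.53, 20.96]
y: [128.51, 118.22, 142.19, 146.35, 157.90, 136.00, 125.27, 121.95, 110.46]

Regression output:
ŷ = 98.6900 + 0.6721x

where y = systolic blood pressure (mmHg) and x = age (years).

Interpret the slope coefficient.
For each additional year of age, predicted blood pressure increases by approximately 0.6721 mmHg.

The slope β₁ = 0.6721 gives the rate at which the fitted blood pressure changes with age.

Interpretation:
- Age up by 1 year → predicted blood pressure increases by 0.6721 mmHg
- The effect is assumed constant over the observed range of x (linearity)
- The slope describes association in these data, not necessarily a causal effect

(β₀ = 98.6900 is the fitted value at x = 0 and is not part of the slope interpretation.)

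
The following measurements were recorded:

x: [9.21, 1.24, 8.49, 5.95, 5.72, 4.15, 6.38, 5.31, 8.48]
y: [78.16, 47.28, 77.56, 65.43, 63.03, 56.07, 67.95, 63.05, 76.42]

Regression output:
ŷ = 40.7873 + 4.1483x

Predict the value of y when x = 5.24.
ŷ = 62.5244

x = 5.24 lies inside the observed range [1.24, 9.21], so the fitted equation applies directly:

ŷ = 40.7873 + 4.1483 × 5.24
ŷ = 40.7873 + 21.7371
ŷ = 62.5244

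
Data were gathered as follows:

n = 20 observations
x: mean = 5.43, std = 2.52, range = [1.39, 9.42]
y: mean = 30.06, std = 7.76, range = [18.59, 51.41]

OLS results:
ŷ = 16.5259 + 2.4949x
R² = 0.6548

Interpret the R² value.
The model explains 65.48% of the variance in y (R² = 0.6548), leaving 34.52% unexplained; the fit is moderate.

R² (coefficient of determination) measures the proportion of variance in y explained by the regression model.

Here R² = 0.6548:
- Explained: 65.48% of the variation in y
- Unexplained (residual): 100% − 65.48% = 34.52%
- Rule of thumb (below 0.3 weak; 0.3 to below 0.7 moderate; 0.7 and above strong) → moderate

Calculation: R² = 1 − (SS_res / SS_tot), where SS_res is the sum of squared residuals and SS_tot the total sum of squares.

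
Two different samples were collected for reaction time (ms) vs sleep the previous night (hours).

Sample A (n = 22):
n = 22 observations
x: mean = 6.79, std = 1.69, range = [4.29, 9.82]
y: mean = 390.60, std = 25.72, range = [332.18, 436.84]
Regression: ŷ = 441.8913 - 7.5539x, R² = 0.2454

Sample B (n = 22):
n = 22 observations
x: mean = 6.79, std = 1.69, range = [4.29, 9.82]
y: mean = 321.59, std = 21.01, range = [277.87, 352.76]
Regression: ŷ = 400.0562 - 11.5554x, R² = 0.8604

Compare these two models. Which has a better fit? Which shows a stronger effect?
Model B has the better fit (R² = 0.8604 vs 0.2454). Model B shows the stronger effect (|β₁| = 11.5554 vs 7.5539).

Model Comparison:

Goodness of fit (R²):
- Model A: R² = 0.2454 → 24.54% of variance in reaction time explained
- Model B: R² = 0.8604 → 86.04% of variance in reaction time explained
- 0.8604 > 0.2454 → Model B has the better fit

Effect size (slope magnitude):
- Model A: β₁ = -7.5539 → predicted reaction time falls 7.5539 ms per additional hour of sleep
- Model B: β₁ = -11.5554 → predicted reaction time falls 11.5554 ms per additional hour of sleep
- |-7.5539| < |-11.5554| → Model B shows the stronger marginal effect

Notes:
- A better fit (higher R²) doesn't necessarily mean a more important relationship.
- The two samples could reflect different populations, time periods, or measurement quality.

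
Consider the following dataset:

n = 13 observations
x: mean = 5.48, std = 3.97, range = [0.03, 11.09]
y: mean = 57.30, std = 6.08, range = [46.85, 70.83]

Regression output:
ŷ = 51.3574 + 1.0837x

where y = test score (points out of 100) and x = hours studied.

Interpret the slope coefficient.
An increase of one hour in study time is associated with a 1.0837 points increase in predicted test score.

The slope coefficient β₁ = 1.0837 represents the marginal effect of study time on test score.

Interpretation:
- Study time up by 1 hour → predicted test score increases by 1.0837 points
- The effect is assumed constant over the observed range of x (linearity)

(β₀ = 51.3574 is the fitted value at x = 0 and is not part of the slope interpretation.)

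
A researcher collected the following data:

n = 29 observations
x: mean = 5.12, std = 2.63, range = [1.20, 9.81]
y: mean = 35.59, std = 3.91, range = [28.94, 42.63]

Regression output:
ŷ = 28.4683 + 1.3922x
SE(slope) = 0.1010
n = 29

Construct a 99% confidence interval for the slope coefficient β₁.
The 99% CI for β₁ is (1.1124, 1.6720)

Confidence interval for the slope:

The 99% CI for β₁ is: β̂₁ ± t*(α/2, n-2) × SE(β̂₁)

Step 1: Find critical t-value
- Confidence level = 0.99
- Degrees of freedom = n - 2 = 29 - 2 = 27
- t*(α/2, 27) = 2.7707

Step 2: Calculate margin of error
Margin = 2.7707 × 0.1010 = 0.2798

Step 3: Construct interval
CI = 1.3922 ± 0.2798
CI = (1.1124, 1.6720)

Interpretation: each one-unit increase in x is associated with a change in mean y of between 1.1124 and 1.6720, with 99% confidence.
The interval does not include 0, suggesting a significant linear relationship.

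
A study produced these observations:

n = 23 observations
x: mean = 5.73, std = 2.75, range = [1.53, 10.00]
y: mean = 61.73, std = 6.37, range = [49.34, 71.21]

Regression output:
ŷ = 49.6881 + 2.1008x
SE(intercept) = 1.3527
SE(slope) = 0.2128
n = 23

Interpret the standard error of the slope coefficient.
The slope 2.1008 is pinned down to within about ±0.2128 (one SE) by these data — relative uncertainty 10.1%, i.e. precise.

What SE measures:
- The standard error quantifies the sampling variability of the coefficient estimate
- It is the estimated standard deviation of β̂₁ across hypothetical repeated samples of the same size
- Smaller SE → more precise estimate

Relative precision:
- SE / |β̂₁| = 0.2128 / 2.1008 = 10.1%
- Rule of thumb (under 20%: precise; 20% to under 50%: moderately precise; 50% or more: imprecise) → precise

Link to the t-test: t = β̂₁ / SE(β̂₁) = 2.1008 / 0.2128 = 9.8722, the statistic for H₀: β₁ = 0.

What drives SE(β̂₁): more residual scatter → larger SE; wider spread of x values → smaller SE.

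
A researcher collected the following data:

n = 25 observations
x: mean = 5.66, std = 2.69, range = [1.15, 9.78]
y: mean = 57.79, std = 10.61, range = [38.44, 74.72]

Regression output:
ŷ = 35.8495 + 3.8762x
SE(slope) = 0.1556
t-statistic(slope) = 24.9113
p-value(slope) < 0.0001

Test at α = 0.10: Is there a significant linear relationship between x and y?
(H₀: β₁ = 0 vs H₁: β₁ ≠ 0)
Since p-value < 0.0001 < α = 0.10, reject H₀ — the slope is significantly different from 0.

Hypothesis test for the slope coefficient:

H₀: β₁ = 0 (no linear relationship)
H₁: β₁ ≠ 0 (linear relationship exists)

Test statistic: t = β̂₁ / SE(β̂₁) = 3.8762 / 0.1556 = 24.9113

With df = 23, the two-sided p-value for |t| = 24.9113 is <0.0001.

Decision rule: reject H₀ if p-value < α.
p-value < 0.0001 < α = 0.10 → reject H₀.

At α = 0.10 the data do provide convincing evidence of a nonzero slope.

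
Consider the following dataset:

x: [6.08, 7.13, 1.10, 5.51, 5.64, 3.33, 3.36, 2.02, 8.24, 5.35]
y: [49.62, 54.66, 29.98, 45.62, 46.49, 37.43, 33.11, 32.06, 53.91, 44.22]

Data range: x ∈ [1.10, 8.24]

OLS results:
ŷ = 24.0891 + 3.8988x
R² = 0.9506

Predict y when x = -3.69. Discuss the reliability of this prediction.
The equation gives ŷ = 9.7025; however x = -3.69 is 4.79 units below the observed range, so this extrapolated value should not be trusted.

Prediction calculation:
ŷ = 24.0891 + 3.8988 × (-3.69)
ŷ = 9.7025

Reliability:
- Data range: x ∈ [1.10, 8.24]
- Prediction point: x = -3.69 is 4.79 units below the observed range → this is EXTRAPOLATION, not interpolation

Why that matters here:
- R² describes fit only over the sampled x values; it says nothing about behaviour beyond them
- There are no observations near this x to validate the fitted line there
- Real relationships often flatten, saturate, or turn nonlinear at extremes

A defensible statement: 'if the linear trend continued to x = -3.69, y would be about 9.7025' — the premise is untested.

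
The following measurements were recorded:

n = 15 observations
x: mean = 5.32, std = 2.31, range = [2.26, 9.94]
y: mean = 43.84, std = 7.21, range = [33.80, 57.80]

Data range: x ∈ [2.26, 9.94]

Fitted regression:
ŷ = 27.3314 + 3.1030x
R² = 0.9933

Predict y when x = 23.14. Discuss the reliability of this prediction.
ŷ = 99.1348 (extrapolation — x = 23.14 lies outside [2.26, 9.94], so reliability is low).

Prediction calculation:
ŷ = 27.3314 + 3.1030 × 23.14
ŷ = 99.1348

Reliability:
- Data range: x ∈ [2.26, 9.94]
- Prediction point: x = 23.14 is 13.20 units above the observed range → this is EXTRAPOLATION, not interpolation

Why that matters here:
- R² describes fit only over the sampled x values; it says nothing about behaviour beyond them
- The standard error of prediction grows with (x − x̄)², and x = 23.14 is far from x̄ = 5.32

A defensible statement: 'if the linear trend continued to x = 23.14, y would be about 99.1348' — the premise is untested.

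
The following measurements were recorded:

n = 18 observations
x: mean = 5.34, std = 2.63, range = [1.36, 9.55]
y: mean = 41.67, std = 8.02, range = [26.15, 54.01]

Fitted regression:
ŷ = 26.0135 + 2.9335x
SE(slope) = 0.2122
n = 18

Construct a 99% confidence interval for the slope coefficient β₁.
The 99% CI for β₁ is (2.3137, 3.5533)

Confidence interval for the slope:

The 99% CI for β₁ is: β̂₁ ± t*(α/2, n-2) × SE(β̂₁)

Step 1: Find critical t-value
- Confidence level = 0.99
- Degrees of freedom = n - 2 = 18 - 2 = 16
- t*(α/2, 16) = 2.9208

Step 2: Calculate margin of error
Margin = 2.9208 × 0.2122 = 0.6198

Step 3: Construct interval
CI = 2.9335 ± 0.6198
CI = (2.3137, 3.5533)

Interpretation: We are 99% confident that the true slope β₁ lies between 2.3137 and 3.5533.
Both endpoints are positive, so the data support a genuinely positive slope at this confidence level.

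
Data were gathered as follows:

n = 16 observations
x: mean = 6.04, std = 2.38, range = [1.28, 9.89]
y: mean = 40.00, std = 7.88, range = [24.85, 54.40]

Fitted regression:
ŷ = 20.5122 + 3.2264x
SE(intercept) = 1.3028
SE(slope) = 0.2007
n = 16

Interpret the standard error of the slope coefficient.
The slope 3.2264 is pinned down to within about ±0.2007 (one SE) by these data — relative uncertainty 6.2%, i.e. precise.

SE(β̂₁) = s / √Sxx, where s is the residual standard deviation and Sxx = Σ(x − x̄)². It is the yardstick for how far β̂₁ = 3.2264 could plausibly be from the true slope.

Relative precision:
- SE / |β̂₁| = 0.2007 / 3.2264 = 6.2%
- Rule of thumb (under 20%: precise; 20% to under 50%: moderately precise; 50% or more: imprecise) → precise

Link to the t-test: t = β̂₁ / SE(β̂₁) = 3.2264 / 0.2007 = 16.0757, the statistic for H₀: β₁ = 0.

What drives SE(β̂₁): larger n (here n = 16) → smaller SE.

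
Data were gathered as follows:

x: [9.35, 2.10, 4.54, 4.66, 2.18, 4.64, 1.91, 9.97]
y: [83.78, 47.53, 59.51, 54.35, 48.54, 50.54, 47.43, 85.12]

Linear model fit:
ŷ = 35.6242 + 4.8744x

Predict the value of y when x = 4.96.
ŷ = 59.8012

x = 4.96 lies inside the observed range [1.91, 9.97], so the fitted equation applies directly:

ŷ = 35.6242 + 4.8744 × 4.96
ŷ = 35.6242 + 24.1770
ŷ = 59.8012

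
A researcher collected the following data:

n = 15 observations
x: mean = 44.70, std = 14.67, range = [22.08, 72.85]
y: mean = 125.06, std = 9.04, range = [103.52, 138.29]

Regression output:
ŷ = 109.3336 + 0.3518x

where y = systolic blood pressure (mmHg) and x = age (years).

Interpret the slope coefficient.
For each additional year of age, predicted blood pressure increases by approximately 0.3518 mmHg.

β₁ = 0.3518 is the change in predicted blood pressure (mmHg) per additional year of age.

Interpretation:
- Age up by 1 year → predicted blood pressure increases by 0.3518 mmHg
- The effect is assumed constant over the observed range of x (linearity)
- The slope describes association in these data, not necessarily a causal effect

(β₀ = 109.3336 is the fitted value at x = 0 and is not part of the slope interpretation.)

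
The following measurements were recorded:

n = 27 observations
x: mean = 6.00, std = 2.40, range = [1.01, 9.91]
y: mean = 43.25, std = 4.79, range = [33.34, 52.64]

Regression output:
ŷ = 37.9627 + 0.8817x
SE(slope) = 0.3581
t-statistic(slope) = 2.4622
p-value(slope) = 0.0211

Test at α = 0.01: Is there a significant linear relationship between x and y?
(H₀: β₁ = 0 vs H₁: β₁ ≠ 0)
Fail to reject H₀: p-value = 0.0211 ≥ α = 0.01. The linear relationship is not significant at the 1% level.

Hypothesis test for the slope coefficient:

H₀: β₁ = 0 (no linear relationship)
H₁: β₁ ≠ 0 (linear relationship exists)

Test statistic: t = β̂₁ / SE(β̂₁) = 0.8817 / 0.3581 = 2.4622

p = 0.0211: how often a slope estimate this far from 0 (in SE units) would arise by chance if β₁ were truly 0.

Decision rule: reject H₀ if p-value < α.
p-value = 0.0211 ≥ α = 0.01 → fail to reject H₀.

There is not sufficient evidence at the 1% significance level to conclude that a linear relationship exists between x and y.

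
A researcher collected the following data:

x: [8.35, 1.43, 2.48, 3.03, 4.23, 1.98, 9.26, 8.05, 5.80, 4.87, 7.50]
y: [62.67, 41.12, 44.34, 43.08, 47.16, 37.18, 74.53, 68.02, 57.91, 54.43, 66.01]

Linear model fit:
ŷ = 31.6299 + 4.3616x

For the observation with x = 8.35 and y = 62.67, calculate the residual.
Residual = -5.3793

The residual is the difference between the actual value and the predicted value:

Residual = y - ŷ

Step 1: Calculate predicted value
ŷ = 31.6299 + 4.3616 × 8.35
ŷ = 68.0493

Step 2: Calculate residual
Residual = 62.67 - 68.0493
Residual = -5.3793

The residual is negative, so the observed y = 62.67 sits below the regression line (the line overestimates it by 5.3793).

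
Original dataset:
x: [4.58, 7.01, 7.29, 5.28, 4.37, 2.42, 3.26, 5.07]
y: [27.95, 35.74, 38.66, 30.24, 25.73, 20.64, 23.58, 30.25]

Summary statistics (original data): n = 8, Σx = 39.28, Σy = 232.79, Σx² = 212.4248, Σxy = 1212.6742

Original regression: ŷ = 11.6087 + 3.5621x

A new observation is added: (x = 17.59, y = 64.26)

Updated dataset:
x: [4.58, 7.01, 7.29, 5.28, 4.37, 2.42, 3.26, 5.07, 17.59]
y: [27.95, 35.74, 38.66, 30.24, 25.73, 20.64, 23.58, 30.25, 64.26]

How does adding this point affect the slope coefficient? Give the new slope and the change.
Adding the point moves β₁ from 3.5621 to 2.8680, i.e. it decreases by 0.6941 (-19.5%).

x = 17.59 lies well outside the original x-range [2.42, 7.29] (x̄ ≈ 4.91), so this observation has high leverage and can move the slope substantially.

Step 1: Update the sums with the new point (n goes from 8 to 9)
Σx  = 39.28 + 17.59 = 56.87
Σy  = 232.79 + 64.26 = 297.05
Σx² = 212.4248 + 17.59² = 212.4248 + 309.4081 = 521.8329
Σxy = 1212.6742 + 17.59×64.26 = 1212.6742 + 1130.3334 = 2343.0076

Step 2: Recompute the slope with b₁ = (nΣxy − ΣxΣy) / (nΣx² − (Σx)²)
Numerator   = 9×2343.0076 − 56.87×297.05 = 21087.0684 − 16893.2335 = 4193.8349
Denominator = 9×521.8329 − 56.87² = 4696.4961 − 3234.1969 = 1462.2992
b₁(new) = 4193.8349 / 1462.2992 = 2.8680

(Same formula on the original sums: (8×1212.6742 − 39.28×232.79) / (8×212.4248 − 39.28²) = 557.4024 / 156.4800 = 3.5621, matching the given fit.)

Step 3: Change in slope
Δβ₁ = 2.8680 − 3.5621 = -0.6941
Relative change = -0.6941 / 3.5621 × 100% = -19.5%
→ the slope decreases when the point is added.

Because the point sits below the extension of the original line at a high-leverage x, it tilts the fit down.
In practice: examine leverage (hᵢ) and Cook's distance rather than deleting it automatically.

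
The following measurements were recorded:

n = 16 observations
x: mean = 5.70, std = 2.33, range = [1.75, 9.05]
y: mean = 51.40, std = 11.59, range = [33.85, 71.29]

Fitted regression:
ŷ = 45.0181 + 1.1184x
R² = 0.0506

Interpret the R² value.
About 5.06% of the variability in y is accounted for by the regression on x (R² = 0.0506) — a weak linear fit.

R² = 1 − SS_res/SS_tot compares the residual scatter to the total scatter of y about its mean.

Here R² = 0.0506:
- Explained: 5.06% of the variation in y
- Unexplained (residual): 100% − 5.06% = 94.94%
- Rule of thumb (below 0.3 weak; 0.3 to below 0.7 moderate; 0.7 and above strong) → weak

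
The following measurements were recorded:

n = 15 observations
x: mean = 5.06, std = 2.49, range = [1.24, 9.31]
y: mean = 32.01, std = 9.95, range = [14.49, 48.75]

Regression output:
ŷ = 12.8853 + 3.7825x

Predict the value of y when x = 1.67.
ŷ = 19.2021

Plug x = 1.67 into the fitted line:

ŷ = 12.8853 + 3.7825 × 1.67
ŷ = 12.8853 + 6.3168
ŷ = 19.2021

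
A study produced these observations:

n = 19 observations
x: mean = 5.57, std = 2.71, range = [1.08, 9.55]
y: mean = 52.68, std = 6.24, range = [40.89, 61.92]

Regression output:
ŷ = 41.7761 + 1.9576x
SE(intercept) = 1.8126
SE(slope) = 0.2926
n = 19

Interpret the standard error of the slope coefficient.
The slope 1.9576 is pinned down to within about ±0.2926 (one SE) by these data — relative uncertainty 14.9%, i.e. precise.

What SE measures:
- The standard error quantifies the sampling variability of the coefficient estimate
- It is the estimated standard deviation of β̂₁ across hypothetical repeated samples of the same size
- Smaller SE → more precise estimate

Relative precision:
- SE / |β̂₁| = 0.2926 / 1.9576 = 14.9%
- Rule of thumb (under 20%: precise; 20% to under 50%: moderately precise; 50% or more: imprecise) → precise

Link to interval estimation: a confidence interval for β₁ is β̂₁ ± t* × 0.2926, so SE sets the half-width per unit of t*.

What drives SE(β̂₁): more residual scatter → larger SE.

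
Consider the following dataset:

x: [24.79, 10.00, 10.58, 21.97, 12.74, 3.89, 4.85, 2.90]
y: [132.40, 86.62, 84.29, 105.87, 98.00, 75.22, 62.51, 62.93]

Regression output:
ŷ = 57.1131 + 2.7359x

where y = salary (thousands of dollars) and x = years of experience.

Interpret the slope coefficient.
For each additional year of experience, predicted salary increases by approximately 2.7359 thousand dollars.

β₁ = 2.7359 is the change in predicted salary (thousand dollars) per additional year of experience.

Interpretation:
- Experience up by 1 year → predicted salary increases by 2.7359 thousand dollars
- The effect is assumed constant over the observed range of x (linearity)
- The sign (+) gives the direction; the magnitude 2.7359 gives the size of the effect per year

The intercept β₀ = 57.1131 is the predicted salary when experience = 0; since the smallest observed x is 2.90, this is an extrapolation and mainly anchors the line.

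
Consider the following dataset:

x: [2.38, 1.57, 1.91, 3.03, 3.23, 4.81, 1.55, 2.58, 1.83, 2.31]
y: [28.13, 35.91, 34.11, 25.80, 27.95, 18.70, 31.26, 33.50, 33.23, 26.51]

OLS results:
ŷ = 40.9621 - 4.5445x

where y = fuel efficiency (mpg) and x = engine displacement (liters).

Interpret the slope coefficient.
For each additional liter of engine displacement, predicted fuel efficiency decreases by approximately 4.5445 mpg.

β₁ = -4.5445 is the change in predicted fuel efficiency (mpg) per additional liter of engine displacement.

Interpretation:
- Engine displacement up by 1 liter → predicted fuel efficiency decreases by 4.5445 mpg
- The effect is assumed constant over the observed range of x (linearity)

The intercept β₀ = 40.9621 is the predicted fuel efficiency when engine displacement = 0; since the smallest observed x is 1.55, this is an extrapolation and mainly anchors the line.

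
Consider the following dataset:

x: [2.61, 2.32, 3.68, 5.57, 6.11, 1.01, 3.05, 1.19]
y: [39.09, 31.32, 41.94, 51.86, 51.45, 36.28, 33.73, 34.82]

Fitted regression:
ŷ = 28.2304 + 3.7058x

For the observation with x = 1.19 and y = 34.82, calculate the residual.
Residual = 2.1797

The residual is the difference between the actual value and the predicted value:

Residual = y - ŷ

Step 1: Calculate predicted value
ŷ = 28.2304 + 3.7058 × 1.19
ŷ = 32.6403

Step 2: Calculate residual
Residual = 34.82 - 32.6403
Residual = 2.1797

Sign check: y > ŷ, so the point is above the line and the fit underestimates here.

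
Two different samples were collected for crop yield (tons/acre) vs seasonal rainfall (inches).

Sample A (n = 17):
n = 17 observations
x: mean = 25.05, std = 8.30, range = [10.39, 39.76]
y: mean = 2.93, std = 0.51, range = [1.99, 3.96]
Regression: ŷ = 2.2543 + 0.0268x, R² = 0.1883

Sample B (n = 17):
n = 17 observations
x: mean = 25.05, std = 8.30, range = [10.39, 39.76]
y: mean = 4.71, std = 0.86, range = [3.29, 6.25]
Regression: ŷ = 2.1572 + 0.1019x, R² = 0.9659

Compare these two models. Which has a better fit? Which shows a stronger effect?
Model B has the better fit (R² = 0.9659 vs 0.1883). Model B shows the stronger effect (|β₁| = 0.1019 vs 0.0268).

Model Comparison:

Goodness of fit (R²):
- Model A: R² = 0.1883 → 18.83% of variance in crop yield explained
- Model B: R² = 0.9659 → 96.59% of variance in crop yield explained
- 0.9659 > 0.1883 → Model B has the better fit

Effect size (slope magnitude):
- Model A: β₁ = 0.0268 → predicted crop yield rises 0.0268 tons/acre per additional inch of rainfall
- Model B: β₁ = 0.1019 → predicted crop yield rises 0.1019 tons/acre per additional inch of rainfall
- |0.0268| < |0.1019| → Model B shows the stronger marginal effect

Note: The two samples could reflect different populations, time periods, or measurement quality.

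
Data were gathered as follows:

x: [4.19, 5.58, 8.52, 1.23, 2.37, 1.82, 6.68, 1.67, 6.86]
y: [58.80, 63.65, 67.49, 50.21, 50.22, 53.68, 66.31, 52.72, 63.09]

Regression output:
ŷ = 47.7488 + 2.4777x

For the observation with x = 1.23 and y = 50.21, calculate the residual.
Residual = -0.5864

The residual is the difference between the actual value and the predicted value:

Residual = y - ŷ

Step 1: Calculate predicted value
ŷ = 47.7488 + 2.4777 × 1.23
ŷ = 50.7964

Step 2: Calculate residual
Residual = 50.21 - 50.7964
Residual = -0.5864

Sign check: y < ŷ, so the point is below the line and the fit overestimates here.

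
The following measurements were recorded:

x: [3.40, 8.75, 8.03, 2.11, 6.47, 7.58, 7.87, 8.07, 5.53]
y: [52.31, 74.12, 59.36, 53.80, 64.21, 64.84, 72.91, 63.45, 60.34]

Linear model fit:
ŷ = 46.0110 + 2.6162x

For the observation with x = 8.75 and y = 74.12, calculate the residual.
Residual = 5.2172

The residual is the difference between the actual value and the predicted value:

Residual = y - ŷ

Step 1: Calculate predicted value
ŷ = 46.0110 + 2.6162 × 8.75
ŷ = 68.9028

Step 2: Calculate residual
Residual = 74.12 - 68.9028
Residual = 5.2172

The residual is positive, so the observed y = 74.12 sits above the regression line (the line underestimates it by 5.2172).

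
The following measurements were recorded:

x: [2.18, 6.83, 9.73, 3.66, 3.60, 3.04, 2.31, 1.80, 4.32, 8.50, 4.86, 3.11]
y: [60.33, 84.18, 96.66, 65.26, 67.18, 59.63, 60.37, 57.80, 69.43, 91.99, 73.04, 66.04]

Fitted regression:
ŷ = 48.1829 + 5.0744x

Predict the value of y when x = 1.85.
ŷ = 57.5705

Plug x = 1.85 into the fitted line:

ŷ = 48.1829 + 5.0744 × 1.85
ŷ = 48.1829 + 9.3876
ŷ = 57.5705

This is the fitted mean response at that x — an individual observation would come with a wider prediction interval.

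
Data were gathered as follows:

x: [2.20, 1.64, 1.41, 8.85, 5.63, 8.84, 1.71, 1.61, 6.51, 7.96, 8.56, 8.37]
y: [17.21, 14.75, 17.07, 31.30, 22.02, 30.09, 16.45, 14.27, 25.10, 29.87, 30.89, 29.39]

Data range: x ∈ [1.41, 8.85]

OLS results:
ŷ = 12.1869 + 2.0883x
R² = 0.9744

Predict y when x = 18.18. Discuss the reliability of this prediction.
ŷ = 50.1522 (extrapolation — x = 18.18 lies outside [1.41, 8.85], so reliability is low).

Prediction calculation:
ŷ = 12.1869 + 2.0883 × 18.18
ŷ = 50.1522

Reliability:
- Data range: x ∈ [1.41, 8.85]
- Prediction point: x = 18.18 is 9.33 units above the observed range → this is EXTRAPOLATION, not interpolation

Why that matters here:
- Real relationships often flatten, saturate, or turn nonlinear at extremes
- The linear relationship may not hold outside the observed range
- There are no observations near this x to validate the fitted line there

Report the number if required, but flag clearly that it is an extrapolation.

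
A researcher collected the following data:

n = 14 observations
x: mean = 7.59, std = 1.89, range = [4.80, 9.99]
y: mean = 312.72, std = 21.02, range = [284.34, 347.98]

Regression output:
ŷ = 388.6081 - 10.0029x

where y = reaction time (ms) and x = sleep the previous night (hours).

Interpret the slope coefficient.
For each additional hour of sleep, predicted reaction time decreases by approximately 10.0029 ms.

β₁ = -10.0029 is the change in predicted reaction time (ms) per additional hour of sleep.

Interpretation:
- Sleep up by 1 hour → predicted reaction time decreases by 10.0029 ms
- This is a linear approximation: the same per-unit change is assumed across the whole observed x range

The intercept β₀ = 388.6081 is the predicted reaction time when sleep = 0; since the smallest observed x is 4.80, this is an extrapolation and mainly anchors the line.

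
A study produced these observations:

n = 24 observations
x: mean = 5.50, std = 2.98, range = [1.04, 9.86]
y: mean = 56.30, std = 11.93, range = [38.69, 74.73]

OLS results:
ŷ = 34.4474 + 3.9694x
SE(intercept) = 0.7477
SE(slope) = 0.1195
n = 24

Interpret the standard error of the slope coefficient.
SE(slope) = 0.1195 measures the uncertainty in the estimated slope. The coefficient is estimated precisely (SE/|β̂₁| = 3.0%).

What SE measures:
- The standard error quantifies the sampling variability of the coefficient estimate
- It is the estimated standard deviation of β̂₁ across hypothetical repeated samples of the same size
- Smaller SE → more precise estimate

Relative precision:
- SE / |β̂₁| = 0.1195 / 3.9694 = 3.0%
- Rule of thumb (under 20%: precise; 20% to under 50%: moderately precise; 50% or more: imprecise) → precise

Link to interval estimation: a confidence interval for β₁ is β̂₁ ± t* × 0.1195, so SE sets the half-width per unit of t*.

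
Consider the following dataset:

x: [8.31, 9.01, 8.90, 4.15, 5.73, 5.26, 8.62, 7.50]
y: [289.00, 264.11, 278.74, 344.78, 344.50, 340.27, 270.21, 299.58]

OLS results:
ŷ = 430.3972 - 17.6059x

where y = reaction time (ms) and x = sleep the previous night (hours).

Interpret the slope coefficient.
For each additional hour of sleep, predicted reaction time decreases by approximately 17.6059 ms.

The slope coefficient β₁ = -17.6059 represents the marginal effect of sleep on reaction time.

Interpretation:
- Sleep up by 1 hour → predicted reaction time decreases by 17.6059 ms
- The effect is assumed constant over the observed range of x (linearity)
- The sign (−) gives the direction; the magnitude 17.6059 gives the size of the effect per hour

The intercept β₀ = 430.3972 is the predicted reaction time when sleep = 0; since the smallest observed x is 4.15, this is an extrapolation and mainly anchors the line.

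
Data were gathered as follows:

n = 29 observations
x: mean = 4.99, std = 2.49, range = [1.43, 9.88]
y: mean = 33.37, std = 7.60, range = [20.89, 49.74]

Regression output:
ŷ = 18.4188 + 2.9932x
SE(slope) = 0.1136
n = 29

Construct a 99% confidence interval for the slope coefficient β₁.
The 99% CI for β₁ is (2.6784, 3.3080)

Confidence interval for the slope:

The 99% CI for β₁ is: β̂₁ ± t*(α/2, n-2) × SE(β̂₁)

Step 1: Find critical t-value
- Confidence level = 0.99
- Degrees of freedom = n - 2 = 29 - 2 = 27
- t*(α/2, 27) = 2.7707

Step 2: Calculate margin of error
Margin = 2.7707 × 0.1136 = 0.3148

Step 3: Construct interval
CI = 2.9932 ± 0.3148
CI = (2.6784, 3.3080)

Interpretation: intervals built this way capture the true β₁ in 99% of repeated samples; here the plausible range for the per-unit effect of x on y is 2.6784 to 3.3080.
Since 0 is outside the interval, a two-sided test at α = 0.01 would reject H₀: β₁ = 0.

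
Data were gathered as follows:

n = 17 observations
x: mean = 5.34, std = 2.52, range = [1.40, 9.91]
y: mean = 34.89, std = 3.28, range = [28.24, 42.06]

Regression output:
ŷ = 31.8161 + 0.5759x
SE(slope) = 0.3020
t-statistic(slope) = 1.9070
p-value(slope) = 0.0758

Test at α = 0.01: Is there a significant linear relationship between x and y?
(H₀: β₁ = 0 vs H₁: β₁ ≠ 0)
Since p-value = 0.0758 ≥ α = 0.01, fail to reject H₀ — the slope is not significantly different from 0.

Hypothesis test for the slope coefficient:

H₀: β₁ = 0 (no linear relationship)
H₁: β₁ ≠ 0 (linear relationship exists)

Test statistic: t = β̂₁ / SE(β̂₁) = 0.5759 / 0.3020 = 1.9070

The p-value (0.0758) is the probability, under H₀, of a t-statistic at least as extreme as |t| = 1.9070 (two-sided, df = n − 2 = 15).

Decision rule: reject H₀ if p-value < α.
p-value = 0.0758 ≥ α = 0.01 → fail to reject H₀.

There is not sufficient evidence at the 1% significance level to conclude that a linear relationship exists between x and y.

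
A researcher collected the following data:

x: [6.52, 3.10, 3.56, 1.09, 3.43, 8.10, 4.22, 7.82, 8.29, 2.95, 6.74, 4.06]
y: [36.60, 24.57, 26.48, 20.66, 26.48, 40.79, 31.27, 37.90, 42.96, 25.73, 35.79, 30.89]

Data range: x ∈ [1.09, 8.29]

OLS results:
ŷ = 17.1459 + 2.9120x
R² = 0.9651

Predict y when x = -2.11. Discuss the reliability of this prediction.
The equation gives ŷ = 11.0016; however x = -2.11 is 3.20 units below the observed range, so this extrapolated value should not be trusted.

Prediction calculation:
ŷ = 17.1459 + 2.9120 × (-2.11)
ŷ = 11.0016

Reliability:
- Data range: x ∈ [1.09, 8.29]
- Prediction point: x = -2.11 is 3.20 units below the observed range → this is EXTRAPOLATION, not interpolation

Why that matters here:
- R² describes fit only over the sampled x values; it says nothing about behaviour beyond them
- Real relationships often flatten, saturate, or turn nonlinear at extremes

Report the number if required, but flag clearly that it is an extrapolation.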